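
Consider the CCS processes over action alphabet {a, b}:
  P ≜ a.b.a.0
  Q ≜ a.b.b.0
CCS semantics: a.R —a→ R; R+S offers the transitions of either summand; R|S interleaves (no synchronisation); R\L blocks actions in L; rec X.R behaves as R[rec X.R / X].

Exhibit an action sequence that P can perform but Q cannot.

aba

Reachable graph of P (4 states):
  s0 = a.b.a.0 has moves ··a··> s1
  s1 = b.a.0 has moves ··b··> s2
  s2 = a.0 has moves ··a··> s3
  s3 = 0 has moves stopped
Reachable graph of Q (4 states):
  t0 = a.b.b.0 has moves ··a··> t1
  t1 = b.b.0 has moves ··b··> t2
  t2 = b.0 has moves ··b··> t3
  t3 = 0 has moves stopped
Executing aba from P (initial set {s0}):
  [1] a ⇒ {s1}
  [2] b ⇒ {s2}
  [3] a ⇒ {s3}
  — P admits the full trace.
Executing aba from Q (initial set {t0}):
  [1] a ⇒ {t1}
  [2] b ⇒ {t2}
  [3] a ⇒ ∅  — Q cannot continue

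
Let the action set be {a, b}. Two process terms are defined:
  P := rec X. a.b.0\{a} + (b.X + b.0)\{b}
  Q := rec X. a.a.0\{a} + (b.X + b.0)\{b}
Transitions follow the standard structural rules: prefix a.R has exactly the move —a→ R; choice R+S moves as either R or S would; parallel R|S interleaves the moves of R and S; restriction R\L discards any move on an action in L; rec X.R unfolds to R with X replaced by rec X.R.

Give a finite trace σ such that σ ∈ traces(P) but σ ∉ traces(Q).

ab

P's transition system — 3 states:
  u0 = rec X. a.b.0\{a} + (b.X + b.0)\{b} → ··a··> u1
  u1 = b.0\{a} → ··b··> u2
  u2 = 0\{a} → stopped
Q's transition system — 3 states:
  v0 = rec X. a.a.0\{a} + (b.X + b.0)\{b} → ··a··> v1
  v1 = a.0\{a} → ··a··> v2
  v2 = 0\{a} → stopped
Executing ab from P (initial set {u0}):
  [1] a ⇒ {u1}
  [2] b ⇒ {u2}
  ✓ P
Executing ab from Q (initial set {v0}):
  [1] a ⇒ {v1}
  [2] b ⇒ ∅ (Q stuck)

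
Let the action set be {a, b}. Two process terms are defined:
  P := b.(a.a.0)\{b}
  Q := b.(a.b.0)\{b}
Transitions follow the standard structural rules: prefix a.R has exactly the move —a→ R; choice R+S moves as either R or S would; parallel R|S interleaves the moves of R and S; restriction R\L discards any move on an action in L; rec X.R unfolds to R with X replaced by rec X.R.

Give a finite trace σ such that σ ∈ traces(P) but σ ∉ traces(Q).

Reachable graph of P (4 states):
  s0 = b.(a.a.0)\{b} has moves -b-> s1
  s1 = (a.a.0)\{b} has moves -a-> s2
  s2 = (a.0)\{b} has moves -a-> s3
  s3 = 0\{b} has moves ·
Reachable graph of Q (3 states):
  t0 = b.(a.b.0)\{b} has moves -b-> t1
  t1 = (a.b.0)\{b} has moves -a-> t2
  t2 = (b.0)\{b} has moves ·
Trace ⟨baa⟩ through P, begin at {s0}:
  step 1 (b): {s1}
  step 2 (a): {s2}
  step 3 (a): {s3}
  ✓ P
Trace ⟨baa⟩ through Q, begin at {t0}:
  step 1 (b): {t1}
  step 2 (a): {t2}
  step 3 (a): ∅  — Q cannot continue

baa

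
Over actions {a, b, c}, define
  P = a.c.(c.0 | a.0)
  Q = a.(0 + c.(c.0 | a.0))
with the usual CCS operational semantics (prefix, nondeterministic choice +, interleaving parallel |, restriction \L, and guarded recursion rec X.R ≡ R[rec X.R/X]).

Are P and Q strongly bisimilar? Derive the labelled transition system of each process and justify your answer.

bisimilar

LTS(P): 6 reachable states
  p0 = a.c.(c.0 | a.0) → -a-> p1
  p1 = c.(c.0 | a.0) → -c-> p2
  p2 = c.0 | a.0 → -a-> p3, -c-> p4
  p3 = c.0 | 0 → -c-> p5
  p4 = 0 | a.0 → -a-> p5
  p5 = 0 | 0 → deadlocked
LTS(Q): 6 reachable states
  q0 = a.(0 + c.(c.0 | a.0)) → -a-> q1
  q1 = 0 + c.(c.0 | a.0) → -c-> q2
  q2 = c.0 | a.0 → -a-> q3, -c-> q4
  q3 = c.0 | 0 → -c-> q5
  q4 = 0 | a.0 → -a-> q5
  q5 = 0 | 0 → deadlocked
Bisimilarity quotient blocks:
  B0 = {p0, q0}
  B1 = {p1, q1}
  B2 = {p2, q2}
  B3 = {p3, q3}
  B4 = {p5, q5}
  B5 = {p4, q4}
p0 ∈ B0, q0 ∈ B0 → same block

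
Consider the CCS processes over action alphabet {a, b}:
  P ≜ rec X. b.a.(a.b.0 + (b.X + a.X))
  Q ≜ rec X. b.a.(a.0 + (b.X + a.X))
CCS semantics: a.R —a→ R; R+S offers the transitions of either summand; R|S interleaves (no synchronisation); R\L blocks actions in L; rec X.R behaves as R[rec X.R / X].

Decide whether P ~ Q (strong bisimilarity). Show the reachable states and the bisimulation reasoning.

LTS(P): 5 reachable states
  s0 = rec X. b.a.(a.b.0 + (b.X + a.X)) :: ··b··> s1
  s1 = a.(a.b.0 + (b.(rec X. b.a.(a.b.0 + (b.X + a.X))) + a.(rec X. b.a.(a.b.0 + (b.X + a.X))))) :: ··a··> s2
  s2 = a.b.0 + (b.(rec X. b.a.(a.b.0 + (b.X + a.X))) + a.(rec X. b.a.(a.b.0 + (b.X + a.X)))) :: ··a··> s0, ··a··> s3, ··b··> s0
  s3 = b.0 :: ··b··> s4
  s4 = 0 :: (no moves)
LTS(Q): 4 reachable states
  t0 = rec X. b.a.(a.0 + (b.X + a.X)) :: ··b··> t1
  t1 = a.(a.0 + (b.(rec X. b.a.(a.0 + (b.X + a.X))) + a.(rec X. b.a.(a.0 + (b.X + a.X))))) :: ··a··> t2
  t2 = a.0 + (b.(rec X. b.a.(a.0 + (b.X + a.X))) + a.(rec X. b.a.(a.0 + (b.X + a.X)))) :: ··a··> t0, ··a··> t3, ··b··> t0
  t3 = 0 :: (no moves)
Coarsest stable partition (strong bisimilarity classes):
  B0 = {s0}
  B1 = {s1}
  B2 = {s2}
  B3 = {s3}
  B4 = {s4, t3}
  B5 = {t0}
  B6 = {t1}
  B7 = {t2}
s0 ∈ B0, t0 ∈ B5 → different blocks

NO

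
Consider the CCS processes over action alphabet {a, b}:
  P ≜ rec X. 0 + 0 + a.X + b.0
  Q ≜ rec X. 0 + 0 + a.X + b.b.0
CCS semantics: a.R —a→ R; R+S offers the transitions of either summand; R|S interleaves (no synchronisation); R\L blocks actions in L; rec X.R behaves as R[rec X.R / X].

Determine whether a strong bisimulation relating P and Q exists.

not bisimilar

LTS(P): 2 reachable states
  s0 = rec X. 0 + 0 + a.X + b.0 :: —a→ s0, —b→ s1
  s1 = 0 :: (no moves)
LTS(Q): 3 reachable states
  t0 = rec X. 0 + 0 + a.X + b.b.0 :: —a→ t0, —b→ t1
  t1 = b.0 :: —b→ t2
  t2 = 0 :: (no moves)
Bisimilarity quotient blocks:
  B0 = {s0}
  B1 = {s1, t2}
  B2 = {t0}
  B3 = {t1}
s0 ∈ B0, t0 ∈ B2 → different blocks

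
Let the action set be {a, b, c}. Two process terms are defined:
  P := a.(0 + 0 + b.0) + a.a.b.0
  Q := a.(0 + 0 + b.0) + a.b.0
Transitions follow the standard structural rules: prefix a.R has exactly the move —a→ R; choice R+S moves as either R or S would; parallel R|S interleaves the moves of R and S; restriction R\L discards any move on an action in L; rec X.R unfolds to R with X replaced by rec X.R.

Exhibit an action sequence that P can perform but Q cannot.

aa

Reachable graph of P (5 states):
  u0 = a.(0 + 0 + b.0) + a.a.b.0 has moves -a-> u1, -a-> u2
  u1 = 0 + 0 + b.0 has moves -b-> u3
  u2 = a.b.0 has moves -a-> u4
  u3 = 0 has moves (no moves)
  u4 = b.0 has moves -b-> u3
Reachable graph of Q (4 states):
  v0 = a.(0 + 0 + b.0) + a.b.0 has moves -a-> v1, -a-> v2
  v1 = 0 + 0 + b.0 has moves -b-> v3
  v2 = b.0 has moves -b-> v3
  v3 = 0 has moves (no moves)
Run σ = ⟨aa⟩ on P: start {u0}
  after a @ step 1: {u1, u2}
  after a @ step 2: {u4}
  — P admits the full trace.
Run σ = ⟨aa⟩ on Q: start {v0}
  after a @ step 1: {v1, v2}
  after a @ step 2: no successor for Q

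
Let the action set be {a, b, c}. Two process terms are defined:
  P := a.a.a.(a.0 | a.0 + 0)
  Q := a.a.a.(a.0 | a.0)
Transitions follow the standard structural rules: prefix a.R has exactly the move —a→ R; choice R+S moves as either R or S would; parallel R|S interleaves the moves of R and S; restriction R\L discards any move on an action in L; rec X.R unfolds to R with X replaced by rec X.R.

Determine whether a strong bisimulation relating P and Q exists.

P's transition system — 7 states:
  p0 = a.a.a.(a.0 | a.0 + 0) → ··a··> p1
  p1 = a.a.(a.0 | a.0 + 0) → ··a··> p2
  p2 = a.(a.0 | a.0 + 0) → ··a··> p3
  p3 = a.0 | a.0 + 0 → ··a··> p4, ··a··> p5
  p4 = 0 | a.0 → ··a··> p6
  p5 = a.0 | 0 → ··a··> p6
  p6 = 0 | 0 → stopped
Q's transition system — 7 states:
  q0 = a.a.a.(a.0 | a.0) → ··a··> q1
  q1 = a.a.(a.0 | a.0) → ··a··> q2
  q2 = a.(a.0 | a.0) → ··a··> q3
  q3 = a.0 | a.0 → ··a··> q4, ··a··> q5
  q4 = 0 | a.0 → ··a··> q6
  q5 = a.0 | 0 → ··a··> q6
  q6 = 0 | 0 → stopped
Partition-refinement fixed point:
  B0 = {p0, q0}
  B1 = {p1, q1}
  B2 = {p2, q2}
  B3 = {p3, q3}
  B4 = {p4, p5, q4, q5}
  B5 = {p6, q6}
p0 ∈ B0, q0 ∈ B0 → same block

YES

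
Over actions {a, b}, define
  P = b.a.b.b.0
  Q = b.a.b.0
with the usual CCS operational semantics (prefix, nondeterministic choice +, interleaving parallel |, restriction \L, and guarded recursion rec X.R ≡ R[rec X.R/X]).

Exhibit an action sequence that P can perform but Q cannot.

babb

Reachable graph of P (5 states):
  p0 = b.a.b.b.0 ⊢ =b=> p1
  p1 = a.b.b.0 ⊢ =a=> p2
  p2 = b.b.0 ⊢ =b=> p3
  p3 = b.0 ⊢ =b=> p4
  p4 = 0 ⊢ ∅
Reachable graph of Q (4 states):
  q0 = b.a.b.0 ⊢ =b=> q1
  q1 = a.b.0 ⊢ =a=> q2
  q2 = b.0 ⊢ =b=> q3
  q3 = 0 ⊢ ∅
Trace ⟨babb⟩ through P, begin at {p0}:
  step 1 (b): {p1}
  step 2 (a): {p2}
  step 3 (b): {p3}
  step 4 (b): {p4}
  ✓ P
Trace ⟨babb⟩ through Q, begin at {q0}:
  step 1 (b): {q1}
  step 2 (a): {q2}
  step 3 (b): {q3}
  step 4 (b): no successor for Q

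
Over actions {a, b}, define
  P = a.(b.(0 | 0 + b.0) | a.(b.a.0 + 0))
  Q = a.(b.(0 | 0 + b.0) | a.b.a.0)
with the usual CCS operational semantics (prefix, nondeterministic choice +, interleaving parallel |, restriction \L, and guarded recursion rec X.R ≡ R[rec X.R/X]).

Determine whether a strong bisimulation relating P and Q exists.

P's transition system — 13 states:
  u0 = a.(b.(0 | 0 + b.0) | a.(b.a.0 + 0)) :: --a--▸ u1
  u1 = b.(0 | 0 + b.0) | a.(b.a.0 + 0) :: --a--▸ u2, --b--▸ u3
  u2 = b.(0 | 0 + b.0) | (b.a.0 + 0) :: --b--▸ u4, --b--▸ u5
  u3 = (0 | 0 + b.0) | a.(b.a.0 + 0) :: --a--▸ u4, --b--▸ u6
  u4 = (0 | 0 + b.0) | (b.a.0 + 0) :: --b--▸ u7, --b--▸ u8
  u5 = b.(0 | 0 + b.0) | a.0 :: --a--▸ u9, --b--▸ u7
  u6 = 0 | a.(b.a.0 + 0) :: --a--▸ u8
  u7 = (0 | 0 + b.0) | a.0 :: --a--▸ u10, --b--▸ u11
  u8 = 0 | (b.a.0 + 0) :: --b--▸ u11
  u9 = b.(0 | 0 + b.0) | 0 :: --b--▸ u10
  u10 = (0 | 0 + b.0) | 0 :: --b--▸ u12
  u11 = 0 | a.0 :: --a--▸ u12
  u12 = 0 | 0 :: ∅
Q's transition system — 13 states:
  v0 = a.(b.(0 | 0 + b.0) | a.b.a.0) :: --a--▸ v1
  v1 = b.(0 | 0 + b.0) | a.b.a.0 :: --a--▸ v2, --b--▸ v3
  v2 = b.(0 | 0 + b.0) | b.a.0 :: --b--▸ v4, --b--▸ v5
  v3 = (0 | 0 + b.0) | a.b.a.0 :: --a--▸ v4, --b--▸ v6
  v4 = (0 | 0 + b.0) | b.a.0 :: --b--▸ v7, --b--▸ v8
  v5 = b.(0 | 0 + b.0) | a.0 :: --a--▸ v9, --b--▸ v7
  v6 = 0 | a.b.a.0 :: --a--▸ v8
  v7 = (0 | 0 + b.0) | a.0 :: --a--▸ v10, --b--▸ v11
  v8 = 0 | b.a.0 :: --b--▸ v11
  v9 = b.(0 | 0 + b.0) | 0 :: --b--▸ v10
  v10 = (0 | 0 + b.0) | 0 :: --b--▸ v12
  v11 = 0 | a.0 :: --a--▸ v12
  v12 = 0 | 0 :: ∅
Bisimilarity quotient blocks:
  B0 = {u0, v0}
  B1 = {u1, v1}
  B2 = {u2, v2}
  B3 = {u5, v5}
  B4 = {u7, v7}
  B5 = {u10, v10}
  B6 = {u12, v12}
  B7 = {u11, v11}
  B8 = {u9, v9}
  B9 = {u4, v4}
  B10 = {u8, v8}
  B11 = {u3, v3}
  B12 = {u6, v6}
u0 ∈ B0, v0 ∈ B0 → same block

bisimilar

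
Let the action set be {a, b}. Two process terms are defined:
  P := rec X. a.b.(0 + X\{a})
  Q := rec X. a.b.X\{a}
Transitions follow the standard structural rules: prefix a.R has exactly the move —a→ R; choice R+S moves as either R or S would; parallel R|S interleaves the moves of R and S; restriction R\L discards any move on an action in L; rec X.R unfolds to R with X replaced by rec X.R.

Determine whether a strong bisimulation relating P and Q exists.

P's transition system — 3 states:
  u0 = rec X. a.b.(0 + X\{a}) → —a→ u1
  u1 = b.(0 + (rec X. a.b.(0 + X\{a}))\{a}) → —b→ u2
  u2 = 0 + (rec X. a.b.(0 + X\{a}))\{a} → ·
Q's transition system — 3 states:
  v0 = rec X. a.b.X\{a} → —a→ v1
  v1 = b.(rec X. a.b.X\{a})\{a} → —b→ v2
  v2 = (rec X. a.b.X\{a})\{a} → ·
Bisimilarity quotient blocks:
  B0 = {u0, v0}
  B1 = {u1, v1}
  B2 = {u2, v2}
u0 ∈ B0, v0 ∈ B0 → same block

P ~ Q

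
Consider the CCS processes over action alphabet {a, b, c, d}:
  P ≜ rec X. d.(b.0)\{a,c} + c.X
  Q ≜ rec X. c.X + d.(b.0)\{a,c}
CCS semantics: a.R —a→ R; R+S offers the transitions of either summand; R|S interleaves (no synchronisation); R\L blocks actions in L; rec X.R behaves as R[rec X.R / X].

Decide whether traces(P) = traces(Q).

trace-equivalent

P's transition system — 3 states:
  s0 = rec X. d.(b.0)\{a,c} + c.X :: --c--▸ s0, --d--▸ s1
  s1 = (b.0)\{a,c} :: --b--▸ s2
  s2 = 0\{a,c} :: (no moves)
Q's transition system — 3 states:
  t0 = rec X. c.X + d.(b.0)\{a,c} :: --c--▸ t0, --d--▸ t1
  t1 = (b.0)\{a,c} :: --b--▸ t2
  t2 = 0\{a,c} :: (no moves)
Coarsest stable partition (strong bisimilarity classes):
  B0 = {s0, t0}
  B1 = {s1, t1}
  B2 = {s2, t2}
s0 ∈ B0, t0 ∈ B0 → same block
Bisimilar ⇒ trace-equivalent.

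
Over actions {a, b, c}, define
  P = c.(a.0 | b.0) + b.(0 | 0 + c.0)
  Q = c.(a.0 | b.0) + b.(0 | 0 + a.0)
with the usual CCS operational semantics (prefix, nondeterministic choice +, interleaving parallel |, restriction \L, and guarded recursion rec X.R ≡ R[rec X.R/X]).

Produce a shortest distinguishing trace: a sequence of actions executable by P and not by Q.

Reachable graph of P (7 states):
  u0 = c.(a.0 | b.0) + b.(0 | 0 + c.0) has moves -b-> u1, -c-> u2
  u1 = 0 | 0 + c.0 has moves -c-> u3
  u2 = a.0 | b.0 has moves -a-> u4, -b-> u5
  u3 = 0 has moves ·
  u4 = 0 | b.0 has moves -b-> u6
  u5 = a.0 | 0 has moves -a-> u6
  u6 = 0 | 0 has moves ·
Reachable graph of Q (7 states):
  v0 = c.(a.0 | b.0) + b.(0 | 0 + a.0) has moves -b-> v1, -c-> v2
  v1 = 0 | 0 + a.0 has moves -a-> v3
  v2 = a.0 | b.0 has moves -a-> v4, -b-> v5
  v3 = 0 has moves ·
  v4 = 0 | b.0 has moves -b-> v6
  v5 = a.0 | 0 has moves -a-> v6
  v6 = 0 | 0 has moves ·
Executing bc from P (initial set {u0}):
  step 1 (b): {u1}
  step 2 (c): {u3}
  — P admits the full trace.
Executing bc from Q (initial set {v0}):
  step 1 (b): {v1}
  step 2 (c): ∅ (Q stuck)

bc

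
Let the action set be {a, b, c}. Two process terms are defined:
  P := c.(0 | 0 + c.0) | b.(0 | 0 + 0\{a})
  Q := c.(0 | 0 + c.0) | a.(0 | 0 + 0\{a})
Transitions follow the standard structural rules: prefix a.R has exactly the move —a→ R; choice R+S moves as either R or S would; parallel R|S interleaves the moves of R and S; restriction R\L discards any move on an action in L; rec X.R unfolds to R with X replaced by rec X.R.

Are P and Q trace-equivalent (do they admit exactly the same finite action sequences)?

P's transition system — 6 states:
  u0 = c.(0 | 0 + c.0) | b.(0 | 0 + 0\{a}) ⊢ ··b··> u1, ··c··> u2
  u1 = c.(0 | 0 + c.0) | (0 | 0 + 0\{a}) ⊢ ··c··> u3
  u2 = (0 | 0 + c.0) | b.(0 | 0 + 0\{a}) ⊢ ··b··> u3, ··c··> u4
  u3 = (0 | 0 + c.0) | (0 | 0 + 0\{a}) ⊢ ··c··> u5
  u4 = 0 | b.(0 | 0 + 0\{a}) ⊢ ··b··> u5
  u5 = 0 | (0 | 0 + 0\{a}) ⊢ ∅
Q's transition system — 6 states:
  v0 = c.(0 | 0 + c.0) | a.(0 | 0 + 0\{a}) ⊢ ··a··> v1, ··c··> v2
  v1 = c.(0 | 0 + c.0) | (0 | 0 + 0\{a}) ⊢ ··c··> v3
  v2 = (0 | 0 + c.0) | a.(0 | 0 + 0\{a}) ⊢ ··a··> v3, ··c··> v4
  v3 = (0 | 0 + c.0) | (0 | 0 + 0\{a}) ⊢ ··c··> v5
  v4 = 0 | a.(0 | 0 + 0\{a}) ⊢ ··a··> v5
  v5 = 0 | (0 | 0 + 0\{a}) ⊢ ∅
Trace ⟨b⟩ through P, begin at {u0}:
  after b @ step 1: {u1}
  P completes σ.
Trace ⟨b⟩ through Q, begin at {v0}:
  after b @ step 1: no successor for Q

trace-distinct — witness ⟨b⟩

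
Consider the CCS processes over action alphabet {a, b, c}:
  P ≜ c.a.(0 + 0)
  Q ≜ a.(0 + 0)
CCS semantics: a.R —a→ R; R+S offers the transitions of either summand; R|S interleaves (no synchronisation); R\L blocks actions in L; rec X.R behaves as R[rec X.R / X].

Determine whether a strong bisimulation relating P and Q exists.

NO

P's transition system — 3 states:
  m0 = c.a.(0 + 0) | =c=> m1
  m1 = a.(0 + 0) | =a=> m2
  m2 = 0 + 0 | (no moves)
Q's transition system — 2 states:
  n0 = a.(0 + 0) | =a=> n1
  n1 = 0 + 0 | (no moves)
Partition-refinement fixed point:
  B0 = {m0}
  B1 = {m1, n0}
  B2 = {m2, n1}
m0 ∈ B0, n0 ∈ B1 → different blocks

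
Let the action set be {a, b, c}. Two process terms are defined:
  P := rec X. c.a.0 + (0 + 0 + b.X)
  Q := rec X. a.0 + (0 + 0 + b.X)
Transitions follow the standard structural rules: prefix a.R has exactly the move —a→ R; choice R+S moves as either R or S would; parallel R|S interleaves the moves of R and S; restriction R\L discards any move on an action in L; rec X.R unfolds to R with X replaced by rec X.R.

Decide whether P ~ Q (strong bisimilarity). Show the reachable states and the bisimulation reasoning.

P's transition system — 3 states:
  m0 = rec X. c.a.0 + (0 + 0 + b.X) → —b→ m0, —c→ m1
  m1 = a.0 → —a→ m2
  m2 = 0 → (no moves)
Q's transition system — 2 states:
  n0 = rec X. a.0 + (0 + 0 + b.X) → —a→ n1, —b→ n0
  n1 = 0 → (no moves)
Coarsest stable partition (strong bisimilarity classes):
  B0 = {m0}
  B1 = {m1}
  B2 = {m2, n1}
  B3 = {n0}
m0 ∈ B0, n0 ∈ B3 → different blocks

NO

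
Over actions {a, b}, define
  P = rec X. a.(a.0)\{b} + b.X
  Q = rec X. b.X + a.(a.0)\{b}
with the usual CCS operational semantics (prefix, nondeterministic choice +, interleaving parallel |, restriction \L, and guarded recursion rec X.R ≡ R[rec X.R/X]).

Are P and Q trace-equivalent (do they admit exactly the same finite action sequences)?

LTS(P): 3 reachable states
  s0 = rec X. a.(a.0)\{b} + b.X | --a--▸ s1, --b--▸ s0
  s1 = (a.0)\{b} | --a--▸ s2
  s2 = 0\{b} | ∅
LTS(Q): 3 reachable states
  t0 = rec X. b.X + a.(a.0)\{b} | --a--▸ t1, --b--▸ t0
  t1 = (a.0)\{b} | --a--▸ t2
  t2 = 0\{b} | ∅
Coarsest stable partition (strong bisimilarity classes):
  B0 = {s0, t0}
  B1 = {s1, t1}
  B2 = {s2, t2}
s0 ∈ B0, t0 ∈ B0 → same block
Bisimilar ⇒ trace-equivalent.

traces(P) = traces(Q)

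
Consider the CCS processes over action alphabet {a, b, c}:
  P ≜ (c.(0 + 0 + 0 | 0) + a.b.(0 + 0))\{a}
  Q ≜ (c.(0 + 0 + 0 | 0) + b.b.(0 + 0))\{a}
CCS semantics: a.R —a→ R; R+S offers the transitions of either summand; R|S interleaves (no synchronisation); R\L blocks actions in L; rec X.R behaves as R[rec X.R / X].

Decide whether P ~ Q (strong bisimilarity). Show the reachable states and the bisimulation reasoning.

NO

LTS(P): 2 reachable states
  s0 = (c.(0 + 0 + 0 | 0) + a.b.(0 + 0))\{a} | —c→ s1
  s1 = (0 + 0 + 0 | 0)\{a} | deadlocked
LTS(Q): 4 reachable states
  t0 = (c.(0 + 0 + 0 | 0) + b.b.(0 + 0))\{a} | —b→ t1, —c→ t2
  t1 = (b.(0 + 0))\{a} | —b→ t3
  t2 = (0 + 0 + 0 | 0)\{a} | deadlocked
  t3 = (0 + 0)\{a} | deadlocked
Partition-refinement fixed point:
  B0 = {s0}
  B1 = {s1, t2, t3}
  B2 = {t0}
  B3 = {t1}
s0 ∈ B0, t0 ∈ B2 → different blocks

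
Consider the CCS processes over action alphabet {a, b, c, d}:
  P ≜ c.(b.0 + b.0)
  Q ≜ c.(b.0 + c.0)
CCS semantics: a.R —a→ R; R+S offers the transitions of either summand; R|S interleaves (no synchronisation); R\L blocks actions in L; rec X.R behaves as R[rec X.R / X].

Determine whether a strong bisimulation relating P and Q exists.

P ≁ Q

LTS(P): 3 reachable states
  m0 = c.(b.0 + b.0) has moves =c=> m1
  m1 = b.0 + b.0 has moves =b=> m2
  m2 = 0 has moves stopped
LTS(Q): 3 reachable states
  n0 = c.(b.0 + c.0) has moves =c=> n1
  n1 = b.0 + c.0 has moves =b=> n2, =c=> n2
  n2 = 0 has moves stopped
Coarsest stable partition (strong bisimilarity classes):
  B0 = {m0}
  B1 = {m1}
  B2 = {m2, n2}
  B3 = {n0}
  B4 = {n1}
m0 ∈ B0, n0 ∈ B3 → different blocks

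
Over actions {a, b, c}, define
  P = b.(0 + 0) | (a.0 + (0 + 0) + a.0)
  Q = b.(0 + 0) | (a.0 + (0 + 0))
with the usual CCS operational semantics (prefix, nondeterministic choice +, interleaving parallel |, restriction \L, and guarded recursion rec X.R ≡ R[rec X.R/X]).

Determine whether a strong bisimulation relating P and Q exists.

P ~ Q

LTS(P): 4 reachable states
  u0 = b.(0 + 0) | (a.0 + (0 + 0) + a.0) → ··a··> u1, ··b··> u2
  u1 = b.(0 + 0) | 0 → ··b··> u3
  u2 = (0 + 0) | (a.0 + (0 + 0) + a.0) → ··a··> u3
  u3 = (0 + 0) | 0 → ∅
LTS(Q): 4 reachable states
  v0 = b.(0 + 0) | (a.0 + (0 + 0)) → ··a··> v1, ··b··> v2
  v1 = b.(0 + 0) | 0 → ··b··> v3
  v2 = (0 + 0) | (a.0 + (0 + 0)) → ··a··> v3
  v3 = (0 + 0) | 0 → ∅
Coarsest stable partition (strong bisimilarity classes):
  B0 = {u0, v0}
  B1 = {u2, v2}
  B2 = {u3, v3}
  B3 = {u1, v1}
u0 ∈ B0, v0 ∈ B0 → same block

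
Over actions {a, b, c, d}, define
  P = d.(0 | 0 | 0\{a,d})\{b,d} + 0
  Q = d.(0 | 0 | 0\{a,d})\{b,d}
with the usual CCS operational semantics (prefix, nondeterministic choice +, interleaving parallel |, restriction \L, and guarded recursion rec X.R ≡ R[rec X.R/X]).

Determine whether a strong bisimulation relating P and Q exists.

LTS(P): 2 reachable states
  s0 = d.(0 | 0 | 0\{a,d})\{b,d} + 0 ⊢ --d--▸ s1
  s1 = (0 | 0 | 0\{a,d})\{b,d} ⊢ deadlocked
LTS(Q): 2 reachable states
  t0 = d.(0 | 0 | 0\{a,d})\{b,d} ⊢ --d--▸ t1
  t1 = (0 | 0 | 0\{a,d})\{b,d} ⊢ deadlocked
Coarsest stable partition (strong bisimilarity classes):
  B0 = {s0, t0}
  B1 = {s1, t1}
s0 ∈ B0, t0 ∈ B0 → same block

YES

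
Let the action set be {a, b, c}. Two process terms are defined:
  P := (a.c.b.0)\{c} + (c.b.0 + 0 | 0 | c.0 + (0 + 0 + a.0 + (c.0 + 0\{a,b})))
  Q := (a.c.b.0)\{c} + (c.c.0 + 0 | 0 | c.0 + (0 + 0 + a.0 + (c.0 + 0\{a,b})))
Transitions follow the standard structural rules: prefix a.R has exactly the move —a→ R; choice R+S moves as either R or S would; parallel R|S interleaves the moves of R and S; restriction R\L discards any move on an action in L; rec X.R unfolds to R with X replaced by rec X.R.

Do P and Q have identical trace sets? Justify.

LTS(P): 5 reachable states
  p0 = (a.c.b.0)\{c} + (c.b.0 + 0 | 0 | c.0 + (0 + 0 + a.0 + (c.0 + 0\{a,b}))) :: ··a··> p1, ··a··> p2, ··c··> p2, ··c··> p3, ··c··> p4
  p1 = (c.b.0)\{c} :: ∅
  p2 = 0 :: ∅
  p3 = 0 | 0 | 0 :: ∅
  p4 = b.0 :: ··b··> p2
LTS(Q): 5 reachable states
  q0 = (a.c.b.0)\{c} + (c.c.0 + 0 | 0 | c.0 + (0 + 0 + a.0 + (c.0 + 0\{a,b}))) :: ··a··> q1, ··a··> q2, ··c··> q2, ··c··> q3, ··c··> q4
  q1 = (c.b.0)\{c} :: ∅
  q2 = 0 :: ∅
  q3 = 0 | 0 | 0 :: ∅
  q4 = c.0 :: ··c··> q2
Run σ = ⟨cb⟩ on P: start {p0}
  after c @ step 1: {p2, p3, p4}
  after b @ step 2: {p2}
  ✓ P
Run σ = ⟨cb⟩ on Q: start {q0}
  after c @ step 1: {q2, q3, q4}
  after b @ step 2: ∅  — Q cannot continue

NO — witness ⟨cb⟩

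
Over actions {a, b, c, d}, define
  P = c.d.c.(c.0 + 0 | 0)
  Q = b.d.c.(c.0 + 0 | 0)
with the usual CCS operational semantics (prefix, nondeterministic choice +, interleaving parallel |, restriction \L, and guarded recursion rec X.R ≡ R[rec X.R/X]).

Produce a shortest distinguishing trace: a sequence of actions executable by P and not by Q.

c

Reachable graph of P (5 states):
  p0 = c.d.c.(c.0 + 0 | 0) | =c=> p1
  p1 = d.c.(c.0 + 0 | 0) | =d=> p2
  p2 = c.(c.0 + 0 | 0) | =c=> p3
  p3 = c.0 + 0 | 0 | =c=> p4
  p4 = 0 | ·
Reachable graph of Q (5 states):
  q0 = b.d.c.(c.0 + 0 | 0) | =b=> q1
  q1 = d.c.(c.0 + 0 | 0) | =d=> q2
  q2 = c.(c.0 + 0 | 0) | =c=> q3
  q3 = c.0 + 0 | 0 | =c=> q4
  q4 = 0 | ·
Trace ⟨c⟩ through P, begin at {p0}:
  after c @ step 1: {p1}
  ✓ P
Trace ⟨c⟩ through Q, begin at {q0}:
  after c @ step 1: no successor for Q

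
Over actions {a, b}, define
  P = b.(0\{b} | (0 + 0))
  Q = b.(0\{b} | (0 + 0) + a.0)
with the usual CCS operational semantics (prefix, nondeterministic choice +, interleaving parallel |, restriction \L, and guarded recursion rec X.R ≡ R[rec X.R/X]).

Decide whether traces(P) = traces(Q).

Reachable graph of P (2 states):
  m0 = b.(0\{b} | (0 + 0)) | =b=> m1
  m1 = 0\{b} | (0 + 0) | ∅
Reachable graph of Q (3 states):
  n0 = b.(0\{b} | (0 + 0) + a.0) | =b=> n1
  n1 = 0\{b} | (0 + 0) + a.0 | =a=> n2
  n2 = 0 | ∅
Executing ba from Q (initial set {n0}):
  step 1 (b): {n1}
  step 2 (a): {n2}
  Q completes σ.
Executing ba from P (initial set {m0}):
  step 1 (b): {m1}
  step 2 (a): ∅  — P cannot continue

NO — witness ⟨ba⟩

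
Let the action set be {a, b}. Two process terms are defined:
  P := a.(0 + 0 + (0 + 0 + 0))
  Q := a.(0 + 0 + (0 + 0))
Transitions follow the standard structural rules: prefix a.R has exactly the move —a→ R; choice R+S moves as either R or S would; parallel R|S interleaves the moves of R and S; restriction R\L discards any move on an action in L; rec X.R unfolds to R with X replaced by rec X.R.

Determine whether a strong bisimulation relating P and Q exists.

LTS(P): 2 reachable states
  s0 = a.(0 + 0 + (0 + 0 + 0)) ⊢ --a--▸ s1
  s1 = 0 + 0 + (0 + 0 + 0) ⊢ ∅
LTS(Q): 2 reachable states
  t0 = a.(0 + 0 + (0 + 0)) ⊢ --a--▸ t1
  t1 = 0 + 0 + (0 + 0) ⊢ ∅
Coarsest stable partition (strong bisimilarity classes):
  B0 = {s0, t0}
  B1 = {s1, t1}
s0 ∈ B0, t0 ∈ B0 → same block

P ~ Q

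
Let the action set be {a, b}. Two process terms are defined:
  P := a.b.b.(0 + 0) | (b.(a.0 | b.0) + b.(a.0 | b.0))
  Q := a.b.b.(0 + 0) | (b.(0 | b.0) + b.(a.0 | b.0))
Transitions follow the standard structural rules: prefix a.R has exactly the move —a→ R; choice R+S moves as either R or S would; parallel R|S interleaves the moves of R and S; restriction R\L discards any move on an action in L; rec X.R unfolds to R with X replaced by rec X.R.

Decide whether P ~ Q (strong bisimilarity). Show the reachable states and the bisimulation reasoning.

not bisimilar

LTS(P): 20 reachable states
  p0 = a.b.b.(0 + 0) | (b.(a.0 | b.0) + b.(a.0 | b.0)) has moves -a-> p1, -b-> p2
  p1 = b.b.(0 + 0) | (b.(a.0 | b.0) + b.(a.0 | b.0)) has moves -b-> p3, -b-> p4
  p2 = a.b.b.(0 + 0) | (a.0 | b.0) has moves -a-> p4, -a-> p5, -b-> p6
  p3 = b.(0 + 0) | (b.(a.0 | b.0) + b.(a.0 | b.0)) has moves -b-> p7, -b-> p8
  p4 = b.b.(0 + 0) | (a.0 | b.0) has moves -a-> p9, -b-> p10, -b-> p8
  p5 = a.b.b.(0 + 0) | (0 | b.0) has moves -a-> p9, -b-> p11
  p6 = a.b.b.(0 + 0) | (a.0 | 0) has moves -a-> p10, -a-> p11
  p7 = (0 + 0) | (b.(a.0 | b.0) + b.(a.0 | b.0)) has moves -b-> p12
  p8 = b.(0 + 0) | (a.0 | b.0) has moves -a-> p13, -b-> p12, -b-> p14
  p9 = b.b.(0 + 0) | (0 | b.0) has moves -b-> p13, -b-> p15
  p10 = b.b.(0 + 0) | (a.0 | 0) has moves -a-> p15, -b-> p14
  p11 = a.b.b.(0 + 0) | (0 | 0) has moves -a-> p15
  p12 = (0 + 0) | (a.0 | b.0) has moves -a-> p16, -b-> p17
  p13 = b.(0 + 0) | (0 | b.0) has moves -b-> p16, -b-> p18
  p14 = b.(0 + 0) | (a.0 | 0) has moves -a-> p18, -b-> p17
  p15 = b.b.(0 + 0) | (0 | 0) has moves -b-> p18
  p16 = (0 + 0) | (0 | b.0) has moves -b-> p19
  p17 = (0 + 0) | (a.0 | 0) has moves -a-> p19
  p18 = b.(0 + 0) | (0 | 0) has moves -b-> p19
  p19 = (0 + 0) | (0 | 0) has moves ∅
LTS(Q): 20 reachable states
  q0 = a.b.b.(0 + 0) | (b.(0 | b.0) + b.(a.0 | b.0)) has moves -a-> q1, -b-> q2, -b-> q3
  q1 = b.b.(0 + 0) | (b.(0 | b.0) + b.(a.0 | b.0)) has moves -b-> q4, -b-> q5, -b-> q6
  q2 = a.b.b.(0 + 0) | (0 | b.0) has moves -a-> q5, -b-> q7
  q3 = a.b.b.(0 + 0) | (a.0 | b.0) has moves -a-> q2, -a-> q6, -b-> q8
  q4 = b.(0 + 0) | (b.(0 | b.0) + b.(a.0 | b.0)) has moves -b-> q10, -b-> q11, -b-> q9
  q5 = b.b.(0 + 0) | (0 | b.0) has moves -b-> q10, -b-> q12
  q6 = b.b.(0 + 0) | (a.0 | b.0) has moves -a-> q5, -b-> q11, -b-> q13
  q7 = a.b.b.(0 + 0) | (0 | 0) has moves -a-> q12
  q8 = a.b.b.(0 + 0) | (a.0 | 0) has moves -a-> q13, -a-> q7
  q9 = (0 + 0) | (b.(0 | b.0) + b.(a.0 | b.0)) has moves -b-> q14, -b-> q15
  q10 = b.(0 + 0) | (0 | b.0) has moves -b-> q14, -b-> q16
  q11 = b.(0 + 0) | (a.0 | b.0) has moves -a-> q10, -b-> q15, -b-> q17
  q12 = b.b.(0 + 0) | (0 | 0) has moves -b-> q16
  q13 = b.b.(0 + 0) | (a.0 | 0) has moves -a-> q12, -b-> q17
  q14 = (0 + 0) | (0 | b.0) has moves -b-> q18
  q15 = (0 + 0) | (a.0 | b.0) has moves -a-> q14, -b-> q19
  q16 = b.(0 + 0) | (0 | 0) has moves -b-> q18
  q17 = b.(0 + 0) | (a.0 | 0) has moves -a-> q16, -b-> q19
  q18 = (0 + 0) | (0 | 0) has moves ∅
  q19 = (0 + 0) | (a.0 | 0) has moves -a-> q18
Partition-refinement fixed point:
  B0 = {p0}
  B1 = {p2, q3}
  B2 = {p4, q6}
  B3 = {p9, q5}
  B4 = {p13, p15, q10, q12}
  B5 = {p16, p18, q14, q16}
  B6 = {p19, q18}
  B7 = {p10, p8, q11, q13}
  B8 = {p12, p14, q15, q17}
  B9 = {p17, q19}
  B10 = {p5, q2}
  B11 = {p11, q7}
  B12 = {p6, q8}
  B13 = {p1}
  B14 = {p3}
  B15 = {p7}
  B16 = {q0}
  B17 = {q1}
  B18 = {q4}
  B19 = {q9}
p0 ∈ B0, q0 ∈ B16 → different blocks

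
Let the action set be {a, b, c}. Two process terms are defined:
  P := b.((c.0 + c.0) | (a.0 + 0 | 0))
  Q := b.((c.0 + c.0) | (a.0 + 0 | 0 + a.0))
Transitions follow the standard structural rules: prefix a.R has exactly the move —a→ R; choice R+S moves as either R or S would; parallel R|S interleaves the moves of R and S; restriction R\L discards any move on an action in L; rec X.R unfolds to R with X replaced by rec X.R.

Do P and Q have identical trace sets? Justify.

P's transition system — 5 states:
  m0 = b.((c.0 + c.0) | (a.0 + 0 | 0)) → =b=> m1
  m1 = (c.0 + c.0) | (a.0 + 0 | 0) → =a=> m2, =c=> m3
  m2 = (c.0 + c.0) | 0 → =c=> m4
  m3 = 0 | (a.0 + 0 | 0) → =a=> m4
  m4 = 0 | 0 → ·
Q's transition system — 5 states:
  n0 = b.((c.0 + c.0) | (a.0 + 0 | 0 + a.0)) → =b=> n1
  n1 = (c.0 + c.0) | (a.0 + 0 | 0 + a.0) → =a=> n2, =c=> n3
  n2 = (c.0 + c.0) | 0 → =c=> n4
  n3 = 0 | (a.0 + 0 | 0 + a.0) → =a=> n4
  n4 = 0 | 0 → ·
Bisimilarity quotient blocks:
  B0 = {m0, n0}
  B1 = {m1, n1}
  B2 = {m2, n2}
  B3 = {m4, n4}
  B4 = {m3, n3}
m0 ∈ B0, n0 ∈ B0 → same block
Bisimilar ⇒ trace-equivalent.

YES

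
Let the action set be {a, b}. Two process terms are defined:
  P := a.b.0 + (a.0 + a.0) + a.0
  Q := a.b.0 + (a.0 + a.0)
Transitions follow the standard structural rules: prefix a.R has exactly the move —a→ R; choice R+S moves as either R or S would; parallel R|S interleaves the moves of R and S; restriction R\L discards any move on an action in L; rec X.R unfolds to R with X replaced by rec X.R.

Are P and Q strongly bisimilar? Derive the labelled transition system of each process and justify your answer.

YES

Reachable graph of P (3 states):
  p0 = a.b.0 + (a.0 + a.0) + a.0 → ··a··> p1, ··a··> p2
  p1 = 0 → (no moves)
  p2 = b.0 → ··b··> p1
Reachable graph of Q (3 states):
  q0 = a.b.0 + (a.0 + a.0) → ··a··> q1, ··a··> q2
  q1 = 0 → (no moves)
  q2 = b.0 → ··b··> q1
Coarsest stable partition (strong bisimilarity classes):
  B0 = {p0, q0}
  B1 = {p2, q2}
  B2 = {p1, q1}
p0 ∈ B0, q0 ∈ B0 → same block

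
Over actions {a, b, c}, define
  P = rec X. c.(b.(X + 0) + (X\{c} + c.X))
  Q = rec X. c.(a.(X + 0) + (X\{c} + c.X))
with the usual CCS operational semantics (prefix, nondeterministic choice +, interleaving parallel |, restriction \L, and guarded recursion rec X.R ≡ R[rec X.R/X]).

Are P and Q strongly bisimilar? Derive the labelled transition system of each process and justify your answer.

P ≁ Q

Reachable graph of P (3 states):
  s0 = rec X. c.(b.(X + 0) + (X\{c} + c.X)) ⊢ —c→ s1
  s1 = b.((rec X. c.(b.(X + 0) + (X\{c} + c.X))) + 0) + ((rec X. c.(b.(X + 0) + (X\{c} + c.X)))\{c} + c.(rec X. c.(b.(X + 0) + (X\{c} + c.X)))) ⊢ —b→ s2, —c→ s0
  s2 = (rec X. c.(b.(X + 0) + (X\{c} + c.X))) + 0 ⊢ —c→ s1
Reachable graph of Q (3 states):
  t0 = rec X. c.(a.(X + 0) + (X\{c} + c.X)) ⊢ —c→ t1
  t1 = a.((rec X. c.(a.(X + 0) + (X\{c} + c.X))) + 0) + ((rec X. c.(a.(X + 0) + (X\{c} + c.X)))\{c} + c.(rec X. c.(a.(X + 0) + (X\{c} + c.X)))) ⊢ —a→ t2, —c→ t0
  t2 = (rec X. c.(a.(X + 0) + (X\{c} + c.X))) + 0 ⊢ —c→ t1
Coarsest stable partition (strong bisimilarity classes):
  B0 = {s0, s2}
  B1 = {s1}
  B2 = {t0, t2}
  B3 = {t1}
s0 ∈ B0, t0 ∈ B2 → different blocks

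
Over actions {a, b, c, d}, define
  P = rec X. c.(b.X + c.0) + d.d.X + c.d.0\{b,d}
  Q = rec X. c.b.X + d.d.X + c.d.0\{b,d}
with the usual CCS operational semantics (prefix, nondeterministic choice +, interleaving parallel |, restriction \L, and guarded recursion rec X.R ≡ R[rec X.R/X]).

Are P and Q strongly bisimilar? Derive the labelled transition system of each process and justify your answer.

Reachable graph of P (6 states):
  s0 = rec X. c.(b.X + c.0) + d.d.X + c.d.0\{b,d} → ··c··> s1, ··c··> s2, ··d··> s3
  s1 = b.(rec X. c.(b.X + c.0) + d.d.X + c.d.0\{b,d}) + c.0 → ··b··> s0, ··c··> s4
  s2 = d.0\{b,d} → ··d··> s5
  s3 = d.(rec X. c.(b.X + c.0) + d.d.X + c.d.0\{b,d}) → ··d··> s0
  s4 = 0 → stopped
  s5 = 0\{b,d} → stopped
Reachable graph of Q (5 states):
  t0 = rec X. c.b.X + d.d.X + c.d.0\{b,d} → ··c··> t1, ··c··> t2, ··d··> t3
  t1 = b.(rec X. c.b.X + d.d.X + c.d.0\{b,d}) → ··b··> t0
  t2 = d.0\{b,d} → ··d··> t4
  t3 = d.(rec X. c.b.X + d.d.X + c.d.0\{b,d}) → ··d··> t0
  t4 = 0\{b,d} → stopped
Bisimilarity quotient blocks:
  B0 = {s0}
  B1 = {s3}
  B2 = {s1}
  B3 = {s4, s5, t4}
  B4 = {s2, t2}
  B5 = {t0}
  B6 = {t1}
  B7 = {t3}
s0 ∈ B0, t0 ∈ B5 → different blocks

NO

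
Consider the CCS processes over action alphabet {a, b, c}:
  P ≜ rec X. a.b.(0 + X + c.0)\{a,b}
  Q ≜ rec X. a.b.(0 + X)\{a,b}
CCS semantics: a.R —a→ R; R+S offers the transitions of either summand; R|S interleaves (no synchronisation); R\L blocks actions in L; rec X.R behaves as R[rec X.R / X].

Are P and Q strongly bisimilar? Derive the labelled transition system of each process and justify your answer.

P's transition system — 4 states:
  u0 = rec X. a.b.(0 + X + c.0)\{a,b} → ··a··> u1
  u1 = b.(0 + (rec X. a.b.(0 + X + c.0)\{a,b}) + c.0)\{a,b} → ··b··> u2
  u2 = (0 + (rec X. a.b.(0 + X + c.0)\{a,b}) + c.0)\{a,b} → ··c··> u3
  u3 = 0\{a,b} → deadlocked
Q's transition system — 3 states:
  v0 = rec X. a.b.(0 + X)\{a,b} → ··a··> v1
  v1 = b.(0 + (rec X. a.b.(0 + X)\{a,b}))\{a,b} → ··b··> v2
  v2 = (0 + (rec X. a.b.(0 + X)\{a,b}))\{a,b} → deadlocked
Partition-refinement fixed point:
  B0 = {u0}
  B1 = {u1}
  B2 = {u2}
  B3 = {u3, v2}
  B4 = {v0}
  B5 = {v1}
u0 ∈ B0, v0 ∈ B4 → different blocks

P ≁ Q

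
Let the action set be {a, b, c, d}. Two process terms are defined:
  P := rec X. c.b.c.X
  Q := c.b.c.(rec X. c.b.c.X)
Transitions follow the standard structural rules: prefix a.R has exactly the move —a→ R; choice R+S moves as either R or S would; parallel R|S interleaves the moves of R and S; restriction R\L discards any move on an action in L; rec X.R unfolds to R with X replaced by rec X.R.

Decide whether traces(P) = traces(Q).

YES

LTS(P): 3 reachable states
  s0 = rec X. c.b.c.X has moves —c→ s1
  s1 = b.c.(rec X. c.b.c.X) has moves —b→ s2
  s2 = c.(rec X. c.b.c.X) has moves —c→ s0
LTS(Q): 4 reachable states
  t0 = c.b.c.(rec X. c.b.c.X) has moves —c→ t1
  t1 = b.c.(rec X. c.b.c.X) has moves —b→ t2
  t2 = c.(rec X. c.b.c.X) has moves —c→ t3
  t3 = rec X. c.b.c.X has moves —c→ t1
Bisimilarity quotient blocks:
  B0 = {s0, t0, t3}
  B1 = {s1, t1}
  B2 = {s2, t2}
s0 ∈ B0, t0 ∈ B0 → same block
Bisimilar ⇒ trace-equivalent.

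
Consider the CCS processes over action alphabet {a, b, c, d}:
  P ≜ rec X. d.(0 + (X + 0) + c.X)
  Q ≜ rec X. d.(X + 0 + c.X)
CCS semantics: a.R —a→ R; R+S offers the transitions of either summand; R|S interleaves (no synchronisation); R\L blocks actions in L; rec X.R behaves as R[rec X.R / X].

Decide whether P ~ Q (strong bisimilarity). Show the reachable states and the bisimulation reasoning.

Reachable graph of P (2 states):
  u0 = rec X. d.(0 + (X + 0) + c.X) :: ··d··> u1
  u1 = 0 + ((rec X. d.(0 + (X + 0) + c.X)) + 0) + c.(rec X. d.(0 + (X + 0) + c.X)) :: ··c··> u0, ··d··> u1
Reachable graph of Q (2 states):
  v0 = rec X. d.(X + 0 + c.X) :: ··d··> v1
  v1 = (rec X. d.(X + 0 + c.X)) + 0 + c.(rec X. d.(X + 0 + c.X)) :: ··c··> v0, ··d··> v1
Bisimilarity quotient blocks:
  B0 = {u0, v0}
  B1 = {u1, v1}
u0 ∈ B0, v0 ∈ B0 → same block

bisimilar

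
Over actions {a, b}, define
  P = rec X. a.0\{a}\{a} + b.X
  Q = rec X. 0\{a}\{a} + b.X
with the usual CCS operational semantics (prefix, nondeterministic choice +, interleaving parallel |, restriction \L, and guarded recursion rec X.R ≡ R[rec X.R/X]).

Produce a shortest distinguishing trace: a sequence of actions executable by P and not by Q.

a

Reachable graph of P (2 states):
  u0 = rec X. a.0\{a}\{a} + b.X has moves ··a··> u1, ··b··> u0
  u1 = 0\{a}\{a} has moves (no moves)
Reachable graph of Q (1 states):
  v0 = rec X. 0\{a}\{a} + b.X has moves ··b··> v0
Run σ = ⟨a⟩ on P: start {u0}
  [1] a ⇒ {u1}
  P completes σ.
Run σ = ⟨a⟩ on Q: start {v0}
  [1] a ⇒ no successor for Q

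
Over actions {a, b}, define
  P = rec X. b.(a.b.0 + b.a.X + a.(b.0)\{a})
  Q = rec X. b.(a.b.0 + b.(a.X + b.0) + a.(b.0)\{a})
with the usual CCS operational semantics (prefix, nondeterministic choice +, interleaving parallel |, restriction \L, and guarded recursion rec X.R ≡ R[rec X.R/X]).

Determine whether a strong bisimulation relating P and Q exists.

NO

Reachable graph of P (7 states):
  p0 = rec X. b.(a.b.0 + b.a.X + a.(b.0)\{a}) | ··b··> p1
  p1 = a.b.0 + b.a.(rec X. b.(a.b.0 + b.a.X + a.(b.0)\{a})) + a.(b.0)\{a} | ··a··> p2, ··a··> p3, ··b··> p4
  p2 = (b.0)\{a} | ··b··> p5
  p3 = b.0 | ··b··> p6
  p4 = a.(rec X. b.(a.b.0 + b.a.X + a.(b.0)\{a})) | ··a··> p0
  p5 = 0\{a} | (no moves)
  p6 = 0 | (no moves)
Reachable graph of Q (7 states):
  q0 = rec X. b.(a.b.0 + b.(a.X + b.0) + a.(b.0)\{a}) | ··b··> q1
  q1 = a.b.0 + b.(a.(rec X. b.(a.b.0 + b.(a.X + b.0) + a.(b.0)\{a})) + b.0) + a.(b.0)\{a} | ··a··> q2, ··a··> q3, ··b··> q4
  q2 = (b.0)\{a} | ··b··> q5
  q3 = b.0 | ··b··> q6
  q4 = a.(rec X. b.(a.b.0 + b.(a.X + b.0) + a.(b.0)\{a})) + b.0 | ··a··> q0, ··b··> q6
  q5 = 0\{a} | (no moves)
  q6 = 0 | (no moves)
Bisimilarity quotient blocks:
  B0 = {p0}
  B1 = {p1}
  B2 = {p2, p3, q2, q3}
  B3 = {p5, p6, q5, q6}
  B4 = {p4}
  B5 = {q0}
  B6 = {q1}
  B7 = {q4}
p0 ∈ B0, q0 ∈ B5 → different blocks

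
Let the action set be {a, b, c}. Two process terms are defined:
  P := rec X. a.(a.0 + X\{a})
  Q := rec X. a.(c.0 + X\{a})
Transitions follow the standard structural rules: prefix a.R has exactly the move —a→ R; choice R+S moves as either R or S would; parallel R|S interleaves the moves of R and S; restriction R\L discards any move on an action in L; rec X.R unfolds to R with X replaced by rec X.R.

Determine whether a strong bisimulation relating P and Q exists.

NO

LTS(P): 3 reachable states
  m0 = rec X. a.(a.0 + X\{a}) | -a-> m1
  m1 = a.0 + (rec X. a.(a.0 + X\{a}))\{a} | -a-> m2
  m2 = 0 | stopped
LTS(Q): 3 reachable states
  n0 = rec X. a.(c.0 + X\{a}) | -a-> n1
  n1 = c.0 + (rec X. a.(c.0 + X\{a}))\{a} | -c-> n2
  n2 = 0 | stopped
Partition-refinement fixed point:
  B0 = {m0}
  B1 = {m1}
  B2 = {m2, n2}
  B3 = {n0}
  B4 = {n1}
m0 ∈ B0, n0 ∈ B3 → different blocks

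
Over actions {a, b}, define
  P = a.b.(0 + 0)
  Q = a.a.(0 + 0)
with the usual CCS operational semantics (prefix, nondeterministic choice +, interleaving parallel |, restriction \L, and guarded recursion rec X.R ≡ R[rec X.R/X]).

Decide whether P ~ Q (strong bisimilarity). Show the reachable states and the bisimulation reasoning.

not bisimilar

P's transition system — 3 states:
  u0 = a.b.(0 + 0) ⊢ --a--▸ u1
  u1 = b.(0 + 0) ⊢ --b--▸ u2
  u2 = 0 + 0 ⊢ stopped
Q's transition system — 3 states:
  v0 = a.a.(0 + 0) ⊢ --a--▸ v1
  v1 = a.(0 + 0) ⊢ --a--▸ v2
  v2 = 0 + 0 ⊢ stopped
Coarsest stable partition (strong bisimilarity classes):
  B0 = {u0}
  B1 = {u1}
  B2 = {u2, v2}
  B3 = {v0}
  B4 = {v1}
u0 ∈ B0, v0 ∈ B3 → different blocks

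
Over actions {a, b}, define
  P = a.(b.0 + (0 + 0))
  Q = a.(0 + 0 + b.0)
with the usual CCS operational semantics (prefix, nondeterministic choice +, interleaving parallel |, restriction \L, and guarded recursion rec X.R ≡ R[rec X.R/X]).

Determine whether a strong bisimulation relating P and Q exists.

Reachable graph of P (3 states):
  u0 = a.(b.0 + (0 + 0)) has moves —a→ u1
  u1 = b.0 + (0 + 0) has moves —b→ u2
  u2 = 0 has moves (no moves)
Reachable graph of Q (3 states):
  v0 = a.(0 + 0 + b.0) has moves —a→ v1
  v1 = 0 + 0 + b.0 has moves —b→ v2
  v2 = 0 has moves (no moves)
Partition-refinement fixed point:
  B0 = {u0, v0}
  B1 = {u1, v1}
  B2 = {u2, v2}
u0 ∈ B0, v0 ∈ B0 → same block

bisimilar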